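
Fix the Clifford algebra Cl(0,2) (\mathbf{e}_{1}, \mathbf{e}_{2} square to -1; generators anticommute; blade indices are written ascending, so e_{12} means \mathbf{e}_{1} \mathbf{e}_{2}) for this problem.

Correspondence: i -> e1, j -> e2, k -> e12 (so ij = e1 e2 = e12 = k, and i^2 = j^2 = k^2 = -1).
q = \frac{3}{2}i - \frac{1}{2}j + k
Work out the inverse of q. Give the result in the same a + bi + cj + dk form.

In blades: q = \frac{3}{2} e_{1} - \frac{1}{2} e_{2} + e_{12}.
With qbar = -\frac{3}{2} e_{1} + \frac{1}{2} e_{2} - e_{12} (scalar fixed, mapped units negated), q qbar = \frac{7}{2} (the sum of squared coefficients), so q^-1 = qbar / (\frac{7}{2}) = -\frac{3}{7} e_{1} + \frac{1}{7} e_{2} - \frac{2}{7} e_{12}; translating back:
Answer: -\frac{3}{7}i + \frac{1}{7}j - \frac{2}{7}k


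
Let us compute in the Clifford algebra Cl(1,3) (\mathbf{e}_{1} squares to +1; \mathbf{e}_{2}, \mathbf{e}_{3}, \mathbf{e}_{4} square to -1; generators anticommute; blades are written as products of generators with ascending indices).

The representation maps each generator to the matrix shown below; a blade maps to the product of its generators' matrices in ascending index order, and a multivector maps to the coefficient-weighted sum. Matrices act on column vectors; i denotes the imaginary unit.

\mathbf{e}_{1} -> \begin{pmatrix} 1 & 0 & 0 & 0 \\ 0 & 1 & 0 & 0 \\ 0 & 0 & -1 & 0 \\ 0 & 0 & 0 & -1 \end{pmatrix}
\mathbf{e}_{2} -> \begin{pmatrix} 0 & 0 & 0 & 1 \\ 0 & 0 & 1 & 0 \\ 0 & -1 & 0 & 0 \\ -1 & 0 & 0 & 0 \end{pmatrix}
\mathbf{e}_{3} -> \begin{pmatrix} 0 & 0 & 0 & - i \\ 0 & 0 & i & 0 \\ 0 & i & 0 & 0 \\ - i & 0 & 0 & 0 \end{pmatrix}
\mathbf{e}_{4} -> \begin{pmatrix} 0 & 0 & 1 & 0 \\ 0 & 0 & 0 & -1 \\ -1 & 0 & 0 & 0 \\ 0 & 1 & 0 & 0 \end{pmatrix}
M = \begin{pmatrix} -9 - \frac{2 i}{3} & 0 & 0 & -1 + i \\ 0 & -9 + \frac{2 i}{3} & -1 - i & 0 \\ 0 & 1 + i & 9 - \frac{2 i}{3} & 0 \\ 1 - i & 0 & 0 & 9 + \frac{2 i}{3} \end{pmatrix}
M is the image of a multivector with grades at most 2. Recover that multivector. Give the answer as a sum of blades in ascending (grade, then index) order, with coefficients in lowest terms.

Method: the blade images are trace-orthogonal — tr(rho(e_A) rho(e_B)^-1) = 4 if A = B and 0 otherwise — and rho(e_A)^-1 = (e_A)^2 * rho(e_A) with (e_A)^2 = +1 or -1, so the coefficient of e_A in the preimage is (e_A)^2 * tr(M rho(e_A))/4.
Nonzero projections over blades of grade <= 2: e_{1}: (e_{1})^2 = +1, tr(M rho(e_{1})) = -36, coefficient -9; e_{2}: (e_{2})^2 = -1, tr(M rho(e_{2})) = 4, coefficient -1; e_{1} e_{3}: (e_{1} e_{3})^2 = +1, tr(M rho(e_{1} e_{3})) = -4, coefficient -1; e_{2} e_{3}: (e_{2} e_{3})^2 = -1, tr(M rho(e_{2} e_{3})) = - \frac{8}{3}, coefficient \frac{2}{3}. Every other blade of grade <= 2 projects to 0.
Answer: -9 e_{1} - e_{2} - e_{1} e_{3} + \frac{2}{3} e_{2} e_{3}


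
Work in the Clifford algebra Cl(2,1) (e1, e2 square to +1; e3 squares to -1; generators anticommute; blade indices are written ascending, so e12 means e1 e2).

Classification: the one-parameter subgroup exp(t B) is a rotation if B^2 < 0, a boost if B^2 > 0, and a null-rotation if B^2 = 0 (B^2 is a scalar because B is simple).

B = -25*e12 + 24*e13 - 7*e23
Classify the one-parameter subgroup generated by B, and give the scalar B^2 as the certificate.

B^2 term by term: the squares give (-25)^2*(e12)^2 + (24)^2*(e13)^2 + (-7)^2*(e23)^2 = 625*(-1) + 576*(+1) + 49*(+1) = 0 (each basis 2-blade squares to minus the product of its generators' squares); cross terms between blades sharing an index anticommute and cancel. So B^2 = 0.
Answer: null-rotation, certificate B^2 = 0. Key observation: B^2 = 0 is a conjugation invariant, so its sign decides the class regardless of the surface form of B.


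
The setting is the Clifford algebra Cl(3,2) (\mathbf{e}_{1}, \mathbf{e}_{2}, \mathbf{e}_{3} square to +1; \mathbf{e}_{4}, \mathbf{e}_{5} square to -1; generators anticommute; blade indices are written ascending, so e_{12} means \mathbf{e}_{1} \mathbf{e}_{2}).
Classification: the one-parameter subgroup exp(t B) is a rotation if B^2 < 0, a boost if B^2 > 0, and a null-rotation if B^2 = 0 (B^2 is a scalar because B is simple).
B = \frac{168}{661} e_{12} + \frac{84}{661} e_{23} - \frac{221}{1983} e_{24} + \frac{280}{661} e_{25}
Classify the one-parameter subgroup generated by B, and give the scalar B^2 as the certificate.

B^2 term by term: the squares give (\frac{168}{661})^2*(e_{12})^2 + (\frac{84}{661})^2*(e_{23})^2 + (-\frac{221}{1983})^2*(e_{24})^2 + (\frac{280}{661})^2*(e_{25})^2 = \frac{28224}{436921}*(-1) + \frac{7056}{436921}*(-1) + \frac{48841}{3932289}*(+1) + \frac{78400}{436921}*(+1) = \frac{1}{9} (each basis 2-blade squares to minus the product of its generators' squares); cross terms between blades sharing an index anticommute and cancel. So B^2 = \frac{1}{9}.
Answer: boost, certificate B^2 = \frac{1}{9}. Note: conjugating B changes its blade decomposition but never the scalar B^2 = \frac{1}{9}, whose sign settles the classification.


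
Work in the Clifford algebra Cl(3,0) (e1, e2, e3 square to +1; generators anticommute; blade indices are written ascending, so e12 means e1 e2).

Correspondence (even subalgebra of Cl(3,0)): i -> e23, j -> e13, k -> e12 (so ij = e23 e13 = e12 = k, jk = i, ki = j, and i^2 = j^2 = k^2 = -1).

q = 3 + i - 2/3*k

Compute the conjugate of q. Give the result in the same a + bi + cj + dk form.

In blades: q = 3 - 2/3*e12 + e23.
Quaternion conjugation is reversion on the even subalgebra: the scalar is fixed and every grade-2 blade flips sign, giving 3 + 2/3*e12 - e23; translating back:
Answer: 3 - i + 2/3*k


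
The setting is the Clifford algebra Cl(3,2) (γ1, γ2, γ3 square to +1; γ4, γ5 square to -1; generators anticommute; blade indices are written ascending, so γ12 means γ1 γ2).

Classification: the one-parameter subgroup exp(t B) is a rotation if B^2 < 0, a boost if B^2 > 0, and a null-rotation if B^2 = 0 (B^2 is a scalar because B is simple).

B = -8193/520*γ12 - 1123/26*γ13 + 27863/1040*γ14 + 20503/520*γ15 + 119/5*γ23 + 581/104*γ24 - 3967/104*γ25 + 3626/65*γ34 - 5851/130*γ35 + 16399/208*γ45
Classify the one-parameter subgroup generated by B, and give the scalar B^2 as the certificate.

B^2 term by term: the squares give (-8193/520)^2*(γ12)^2 + (-1123/26)^2*(γ13)^2 + (27863/1040)^2*(γ14)^2 + (20503/520)^2*(γ15)^2 + (119/5)^2*(γ23)^2 + (581/104)^2*(γ24)^2 + (-3967/104)^2*(γ25)^2 + (3626/65)^2*(γ34)^2 + (-5851/130)^2*(γ35)^2 + (16399/208)^2*(γ45)^2 = 67125249/270400*(-1) + 1261129/676*(-1) + 776346769/1081600*(+1) + 420373009/270400*(+1) + 14161/25*(-1) + 337561/10816*(+1) + 15737089/10816*(+1) + 13147876/4225*(+1) + 34234201/16900*(+1) + 268927201/43264*(-1) = 0 (each basis 2-blade squares to minus the product of its generators' squares); cross terms between blades sharing an index anticommute and cancel; the commuting (index-disjoint) pairs give grade-4 terms 2*c*c'*(blade product), which cancel blade by blade — γ1234: -14853909/8450 + 652463/1352 + 3315697/2600 = 0; γ1235: 47937243/33800 - 4454941/1352 + 2439857/1300 = 0; γ1245: -134357007/54080 + 110532521/54080 + 11912243/27040 = 0; γ1345: -18416077/2704 + 163026413/67600 + 37171939/8450 = 0; γ2345: 1951481/520 + 3399431/6760 - 7192171/1690 = 0 — confirming B is simple. So B^2 = 0.
Answer: null-rotation, certificate B^2 = 0. Check the certificate: B^2 = 0, and that sign is decisive whatever form B takes.


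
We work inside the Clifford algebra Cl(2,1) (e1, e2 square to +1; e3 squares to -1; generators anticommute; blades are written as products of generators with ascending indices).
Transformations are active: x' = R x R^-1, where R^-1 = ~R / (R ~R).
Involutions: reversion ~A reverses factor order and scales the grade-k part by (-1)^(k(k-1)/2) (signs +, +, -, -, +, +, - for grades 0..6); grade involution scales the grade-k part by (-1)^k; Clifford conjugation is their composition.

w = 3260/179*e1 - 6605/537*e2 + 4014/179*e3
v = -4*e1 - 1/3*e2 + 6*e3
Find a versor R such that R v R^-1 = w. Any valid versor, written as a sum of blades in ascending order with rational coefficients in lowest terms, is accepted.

Sketch: the shared square -179/9 makes R = v + w = 2544/179*e1 - 6784/537*e2 + 5088/179*e3 the natural versor; its sandwich fixes that direction, negates (v - w)/2, and sends v to w.
Answer: 2544/179*e1 - 6784/537*e2 + 5088/179*e3


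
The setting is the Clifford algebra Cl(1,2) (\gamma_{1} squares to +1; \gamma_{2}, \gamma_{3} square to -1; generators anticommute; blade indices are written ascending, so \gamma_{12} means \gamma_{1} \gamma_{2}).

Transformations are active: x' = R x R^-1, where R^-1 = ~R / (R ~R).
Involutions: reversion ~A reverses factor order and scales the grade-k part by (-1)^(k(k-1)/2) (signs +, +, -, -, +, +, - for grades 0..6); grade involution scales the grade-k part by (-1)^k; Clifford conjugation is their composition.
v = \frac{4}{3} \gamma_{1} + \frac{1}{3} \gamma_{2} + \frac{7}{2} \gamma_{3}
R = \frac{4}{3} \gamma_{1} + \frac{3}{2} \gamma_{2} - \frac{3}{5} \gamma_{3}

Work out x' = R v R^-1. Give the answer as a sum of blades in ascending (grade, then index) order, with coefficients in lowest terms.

~R = \frac{4}{3} \gamma_{1} + \frac{3}{2} \gamma_{2} - \frac{3}{5} \gamma_{3}, and R ~R = -\frac{749}{900}, so R^-1 = ~R / (-\frac{749}{900}).
R v = \frac{152}{45} - \frac{14}{9} \gamma_{12} + \frac{82}{15} \gamma_{13} + \frac{109}{20} \gamma_{23}
Answer: -\frac{27316}{2247} \gamma_{1} - \frac{28109}{2247} \gamma_{2} + \frac{2053}{1498} \gamma_{3}


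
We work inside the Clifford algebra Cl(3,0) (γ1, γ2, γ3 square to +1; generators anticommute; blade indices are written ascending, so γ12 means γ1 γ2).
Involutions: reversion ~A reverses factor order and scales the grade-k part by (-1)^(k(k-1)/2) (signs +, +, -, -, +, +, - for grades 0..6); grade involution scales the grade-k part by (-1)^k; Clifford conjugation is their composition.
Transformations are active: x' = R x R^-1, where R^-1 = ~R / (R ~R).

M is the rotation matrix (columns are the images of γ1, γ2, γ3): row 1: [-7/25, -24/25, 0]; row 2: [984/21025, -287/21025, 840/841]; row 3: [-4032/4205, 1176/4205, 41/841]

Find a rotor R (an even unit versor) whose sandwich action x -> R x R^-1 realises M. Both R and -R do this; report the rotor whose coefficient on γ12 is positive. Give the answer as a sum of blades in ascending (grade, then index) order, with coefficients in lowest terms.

Method: write R = a + b12*γ12 + b13*γ13 + b23*γ23 with a^2 + b12^2 + b13^2 + b23^2 = 1 (so R^-1 = ~R). Expanding the columns R e_j ~R gives tr M = 4a^2 - 1 and, from the antisymmetric part, M21 - M12 = -4a*b12, M13 - M31 = 4a*b13, M32 - M23 = -4a*b23.
Here tr M = -5149/21025, so a^2 = (1 + tr M)/4 = 3969/21025 and a = ±63/145. Taking a = 63/145: M21 - M12 = 21168/21025, M13 - M31 = 4032/4205, M32 - M23 = -3024/4205, giving b12 = -84/145, b13 = 16/29, b23 = 12/29, i.e. R = 63/145 - 84/145*γ12 + 16/29*γ13 + 12/29*γ23.
Its γ12 coefficient is negative, so report the other preimage -R.
Answer: -63/145 + 84/145*γ12 - 16/29*γ13 - 12/29*γ23. Uniqueness: Spin(3) -> SO(3) maps R and -R to the same rotation of trace -5149/21025; fixing the sign of the γ12 coefficient removes the ambiguity.


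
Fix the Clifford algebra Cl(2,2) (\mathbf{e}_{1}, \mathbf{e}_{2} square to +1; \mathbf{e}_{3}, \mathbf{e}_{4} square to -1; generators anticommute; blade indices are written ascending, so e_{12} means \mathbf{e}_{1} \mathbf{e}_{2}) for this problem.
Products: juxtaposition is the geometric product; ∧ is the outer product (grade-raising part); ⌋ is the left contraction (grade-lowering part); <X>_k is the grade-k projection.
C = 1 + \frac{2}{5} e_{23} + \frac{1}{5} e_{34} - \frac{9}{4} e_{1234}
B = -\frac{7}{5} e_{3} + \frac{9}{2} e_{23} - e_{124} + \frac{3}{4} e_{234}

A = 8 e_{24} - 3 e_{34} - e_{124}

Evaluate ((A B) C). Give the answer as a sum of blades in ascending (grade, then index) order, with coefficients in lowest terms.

step 1: 1 - 8 e_{1} + \frac{9}{4} e_{2} - 6 e_{3} + \frac{21}{5} e_{4} + \frac{3}{4} e_{13} - \frac{27}{2} e_{24} + 36 e_{34} - 3 e_{123} - \frac{9}{2} e_{134} + \frac{56}{5} e_{234} - \frac{7}{5} e_{1234}
step 2: -\frac{61}{20} - \frac{67}{2} e_{1} - \frac{2503}{200} e_{2} - \frac{213}{50} e_{3} + \frac{1663}{100} e_{4} + \frac{4079}{50} e_{12} - \frac{237}{8} e_{13} - \frac{71}{100} e_{14} - \frac{23}{10} e_{23} + \frac{207}{80} e_{24} + \frac{154}{5} e_{34} - \frac{313}{20} e_{123} - \frac{147}{10} e_{124} - \frac{83}{80} e_{134} + \frac{3133}{100} e_{234} - \frac{73}{20} e_{1234}
Answer: -\frac{61}{20} - \frac{67}{2} e_{1} - \frac{2503}{200} e_{2} - \frac{213}{50} e_{3} + \frac{1663}{100} e_{4} + \frac{4079}{50} e_{12} - \frac{237}{8} e_{13} - \frac{71}{100} e_{14} - \frac{23}{10} e_{23} + \frac{207}{80} e_{24} + \frac{154}{5} e_{34} - \frac{313}{20} e_{123} - \frac{147}{10} e_{124} - \frac{83}{80} e_{134} + \frac{3133}{100} e_{234} - \frac{73}{20} e_{1234}


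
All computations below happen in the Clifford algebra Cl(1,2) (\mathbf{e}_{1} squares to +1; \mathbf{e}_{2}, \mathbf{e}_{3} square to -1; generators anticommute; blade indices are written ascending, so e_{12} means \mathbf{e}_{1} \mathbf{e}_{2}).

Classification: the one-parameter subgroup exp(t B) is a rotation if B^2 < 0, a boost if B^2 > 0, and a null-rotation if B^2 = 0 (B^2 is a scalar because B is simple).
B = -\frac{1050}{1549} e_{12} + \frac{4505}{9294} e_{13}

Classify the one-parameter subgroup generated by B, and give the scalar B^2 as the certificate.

B^2 term by term: the squares give (-\frac{1050}{1549})^2*(e_{12})^2 + (\frac{4505}{9294})^2*(e_{13})^2 = \frac{1102500}{2399401}*(+1) + \frac{20295025}{86378436}*(+1) = \frac{25}{36} (each basis 2-blade squares to minus the product of its generators' squares); cross terms between blades sharing an index anticommute and cancel. So B^2 = \frac{25}{36}.
Answer: boost, certificate B^2 = \frac{25}{36}. Why this suffices: the scalar \frac{25}{36} survives any versor conjugation, so its sign alone determines the class however B is presented.


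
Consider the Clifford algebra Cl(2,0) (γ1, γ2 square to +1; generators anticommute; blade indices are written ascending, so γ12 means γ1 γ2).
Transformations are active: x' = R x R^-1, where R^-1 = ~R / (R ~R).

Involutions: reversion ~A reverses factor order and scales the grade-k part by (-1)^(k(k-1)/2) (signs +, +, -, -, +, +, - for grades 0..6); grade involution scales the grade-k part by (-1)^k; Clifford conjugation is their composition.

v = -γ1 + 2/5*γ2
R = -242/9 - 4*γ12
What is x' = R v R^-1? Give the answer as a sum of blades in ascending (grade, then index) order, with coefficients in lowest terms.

~R = -242/9 + 4*γ12, and R ~R = 59860/81, so R^-1 = ~R / (59860/81).
R v = 1138/45*γ1 - 664/45*γ2
Answer: -62873/74825*γ1 + 50414/74825*γ2


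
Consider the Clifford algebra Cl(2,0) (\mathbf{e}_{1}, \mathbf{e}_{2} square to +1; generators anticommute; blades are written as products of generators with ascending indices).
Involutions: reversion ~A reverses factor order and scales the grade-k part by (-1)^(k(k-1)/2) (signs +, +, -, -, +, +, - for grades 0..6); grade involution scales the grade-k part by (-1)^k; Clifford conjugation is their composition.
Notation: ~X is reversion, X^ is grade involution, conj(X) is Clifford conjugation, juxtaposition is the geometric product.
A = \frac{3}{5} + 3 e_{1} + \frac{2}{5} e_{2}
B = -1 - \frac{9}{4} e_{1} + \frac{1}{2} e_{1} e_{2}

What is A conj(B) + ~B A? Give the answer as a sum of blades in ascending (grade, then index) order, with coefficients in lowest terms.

first term: \frac{123}{20} - \frac{29}{20} e_{1} - \frac{19}{10} e_{2} - \frac{6}{5} e_{1} e_{2}
second term: -\frac{147}{20} - \frac{91}{20} e_{1} + \frac{11}{10} e_{2} - \frac{6}{5} e_{1} e_{2}
Answer: -\frac{6}{5} - 6 e_{1} - \frac{4}{5} e_{2} - \frac{12}{5} e_{1} e_{2}


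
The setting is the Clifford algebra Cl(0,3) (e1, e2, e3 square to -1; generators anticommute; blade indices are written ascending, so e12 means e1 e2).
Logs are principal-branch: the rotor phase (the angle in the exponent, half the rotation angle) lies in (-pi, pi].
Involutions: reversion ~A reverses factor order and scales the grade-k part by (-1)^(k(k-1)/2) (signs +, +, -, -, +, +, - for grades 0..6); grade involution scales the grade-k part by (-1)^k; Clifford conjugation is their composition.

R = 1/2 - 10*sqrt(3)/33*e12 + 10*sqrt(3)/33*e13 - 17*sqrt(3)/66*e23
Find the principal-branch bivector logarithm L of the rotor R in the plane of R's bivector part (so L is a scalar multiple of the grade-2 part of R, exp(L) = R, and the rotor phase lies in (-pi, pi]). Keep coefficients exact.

The scalar part of R is 1/2, so the principal-branch rotor phase is pinned; divide the bivector part by its sine to get the unit plane — L is the phase times that plane.
Concretely: cos(phase) = 1/2 gives phase = ±pi/3, and since phase/sin(phase) is even the sign is immaterial: L = (phase/sin(phase)) * <R>_2 = (2*sqrt(3)*pi/9) * <R>_2.
Answer: -20*pi/99*e12 + 20*pi/99*e13 - 17*pi/99*e23


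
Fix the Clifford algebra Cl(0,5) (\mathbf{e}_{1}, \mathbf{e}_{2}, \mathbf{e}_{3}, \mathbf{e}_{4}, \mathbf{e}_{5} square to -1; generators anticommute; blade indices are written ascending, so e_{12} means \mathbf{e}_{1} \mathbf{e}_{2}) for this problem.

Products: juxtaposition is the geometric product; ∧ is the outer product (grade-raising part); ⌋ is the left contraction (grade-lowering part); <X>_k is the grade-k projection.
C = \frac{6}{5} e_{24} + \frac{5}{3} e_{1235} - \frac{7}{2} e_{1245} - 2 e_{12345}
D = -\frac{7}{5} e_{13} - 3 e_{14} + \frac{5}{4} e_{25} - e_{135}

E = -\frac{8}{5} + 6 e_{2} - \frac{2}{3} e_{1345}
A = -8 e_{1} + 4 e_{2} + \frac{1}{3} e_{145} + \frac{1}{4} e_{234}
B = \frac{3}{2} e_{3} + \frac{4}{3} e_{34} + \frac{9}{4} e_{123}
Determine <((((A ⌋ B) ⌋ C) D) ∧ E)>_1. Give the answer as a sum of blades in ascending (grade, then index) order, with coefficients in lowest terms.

step 1: 9 e_{13} + 18 e_{23}
step 2: -30 e_{15} + 15 e_{25} + 36 e_{145} - 18 e_{245}
step 3: -\frac{75}{4} + 30 e_{3} - \frac{45}{2} e_{4} + 108 e_{5} - \frac{75}{2} e_{12} - 36 e_{34} - 42 e_{35} - 90 e_{45} - 15 e_{123} - 45 e_{124} - 54 e_{125} + \frac{252}{5} e_{345} + 18 e_{1234} + 21 e_{1235} + 45 e_{1245} - \frac{126}{5} e_{12345}
step 4: 30 - \frac{225}{2} e_{2} - 48 e_{3} + 36 e_{4} - \frac{864}{5} e_{5} + 60 e_{12} - 180 e_{23} + 135 e_{24} - 648 e_{25} + \frac{288}{5} e_{34} + \frac{336}{5} e_{35} + 144 e_{45} + 24 e_{123} + 72 e_{124} + \frac{432}{5} e_{125} - 216 e_{234} - 252 e_{235} - 540 e_{245} - \frac{2016}{25} e_{345} - \frac{144}{5} e_{1234} - \frac{168}{5} e_{1235} - 72 e_{1245} + \frac{25}{2} e_{1345} - \frac{1512}{5} e_{2345} + \frac{1008}{25} e_{12345}
step 5: -\frac{225}{2} e_{2} - 48 e_{3} + 36 e_{4} - \frac{864}{5} e_{5}
Answer: -\frac{225}{2} e_{2} - 48 e_{3} + 36 e_{4} - \frac{864}{5} e_{5}


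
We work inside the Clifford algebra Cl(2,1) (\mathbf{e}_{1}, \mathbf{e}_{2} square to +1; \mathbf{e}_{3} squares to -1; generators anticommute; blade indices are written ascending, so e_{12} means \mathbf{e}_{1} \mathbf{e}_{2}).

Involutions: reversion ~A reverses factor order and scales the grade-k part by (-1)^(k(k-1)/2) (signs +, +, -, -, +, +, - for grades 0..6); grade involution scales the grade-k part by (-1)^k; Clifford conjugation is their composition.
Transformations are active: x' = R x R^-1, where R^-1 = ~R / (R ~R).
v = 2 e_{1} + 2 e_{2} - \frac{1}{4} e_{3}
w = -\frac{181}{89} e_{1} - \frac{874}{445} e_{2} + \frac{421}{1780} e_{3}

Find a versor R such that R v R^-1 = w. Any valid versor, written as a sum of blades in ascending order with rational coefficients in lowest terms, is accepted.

Construction: equal norms (both \frac{127}{16}) license R = v + w = -\frac{3}{89} e_{1} + \frac{16}{445} e_{2} - \frac{6}{445} e_{3} — nothing changes along that direction, while (v - w)/2 changes sign, so v maps onto w.
Answer: -\frac{3}{89} e_{1} + \frac{16}{445} e_{2} - \frac{6}{445} e_{3}


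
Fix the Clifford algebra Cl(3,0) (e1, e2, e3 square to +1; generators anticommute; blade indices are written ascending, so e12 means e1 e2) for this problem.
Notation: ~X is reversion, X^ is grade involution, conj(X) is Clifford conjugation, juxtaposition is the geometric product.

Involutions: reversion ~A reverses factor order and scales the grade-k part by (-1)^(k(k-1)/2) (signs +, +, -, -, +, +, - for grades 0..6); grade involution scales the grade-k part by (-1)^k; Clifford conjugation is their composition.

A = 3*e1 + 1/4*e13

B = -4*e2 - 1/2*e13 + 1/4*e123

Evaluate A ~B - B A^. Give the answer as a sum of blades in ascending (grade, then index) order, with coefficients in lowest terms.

first term: -1/8 - 1/16*e2 + 3/2*e3 - 12*e12 - 3/4*e23 + e123
second term: 1/8 + 1/16*e2 - 3/2*e3 - 12*e12 - 3/4*e23 + e123
Answer: -1/4 - 1/8*e2 + 3*e3


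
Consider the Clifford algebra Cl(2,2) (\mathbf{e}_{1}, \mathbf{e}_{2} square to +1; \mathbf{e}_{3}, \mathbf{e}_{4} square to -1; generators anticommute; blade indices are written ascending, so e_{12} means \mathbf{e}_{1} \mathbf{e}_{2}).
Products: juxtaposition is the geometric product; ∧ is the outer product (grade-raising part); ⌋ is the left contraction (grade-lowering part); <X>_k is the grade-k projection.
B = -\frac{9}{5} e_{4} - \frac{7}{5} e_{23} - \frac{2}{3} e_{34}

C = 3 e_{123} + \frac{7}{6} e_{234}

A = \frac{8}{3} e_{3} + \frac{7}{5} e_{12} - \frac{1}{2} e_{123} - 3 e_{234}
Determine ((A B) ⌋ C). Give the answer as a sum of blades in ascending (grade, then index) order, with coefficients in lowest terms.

step 1: \frac{7}{10} e_{1} - \frac{86}{15} e_{2} + \frac{269}{45} e_{4} - \frac{49}{25} e_{13} - \frac{27}{5} e_{23} - \frac{24}{5} e_{34} - \frac{214}{75} e_{124} - \frac{1}{30} e_{1234}
step 2: -\frac{81}{5} e_{1} + \frac{287}{25} e_{2} - \frac{63}{10} e_{4} + \frac{86}{5} e_{13} - \frac{658}{135} e_{23} - \frac{301}{45} e_{34}
Answer: -\frac{81}{5} e_{1} + \frac{287}{25} e_{2} - \frac{63}{10} e_{4} + \frac{86}{5} e_{13} - \frac{658}{135} e_{23} - \frac{301}{45} e_{34}


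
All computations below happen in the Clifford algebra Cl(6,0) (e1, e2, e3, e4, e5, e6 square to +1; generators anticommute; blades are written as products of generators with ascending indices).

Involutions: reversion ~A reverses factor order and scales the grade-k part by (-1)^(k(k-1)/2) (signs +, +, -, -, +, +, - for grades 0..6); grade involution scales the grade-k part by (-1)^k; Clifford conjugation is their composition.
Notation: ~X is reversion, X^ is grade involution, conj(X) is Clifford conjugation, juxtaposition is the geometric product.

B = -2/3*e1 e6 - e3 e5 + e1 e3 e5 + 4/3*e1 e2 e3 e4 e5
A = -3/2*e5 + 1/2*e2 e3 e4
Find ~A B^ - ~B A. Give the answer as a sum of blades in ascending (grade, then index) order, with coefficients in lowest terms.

first term: -3/2*e3 + 3/2*e1 e3 + 2/3*e1 e5 - e1 e5 e6 - 1/2*e2 e4 e5 + 2*e1 e2 e3 e4 + 1/2*e1 e2 e4 e5 - 1/3*e1 e2 e3 e4 e6
second term: -3/2*e3 + 3/2*e1 e3 + 2/3*e1 e5 + e1 e5 e6 + 1/2*e2 e4 e5 - 2*e1 e2 e3 e4 - 1/2*e1 e2 e4 e5 - 1/3*e1 e2 e3 e4 e6
Answer: -2*e1 e5 e6 - e2 e4 e5 + 4*e1 e2 e3 e4 + e1 e2 e4 e5


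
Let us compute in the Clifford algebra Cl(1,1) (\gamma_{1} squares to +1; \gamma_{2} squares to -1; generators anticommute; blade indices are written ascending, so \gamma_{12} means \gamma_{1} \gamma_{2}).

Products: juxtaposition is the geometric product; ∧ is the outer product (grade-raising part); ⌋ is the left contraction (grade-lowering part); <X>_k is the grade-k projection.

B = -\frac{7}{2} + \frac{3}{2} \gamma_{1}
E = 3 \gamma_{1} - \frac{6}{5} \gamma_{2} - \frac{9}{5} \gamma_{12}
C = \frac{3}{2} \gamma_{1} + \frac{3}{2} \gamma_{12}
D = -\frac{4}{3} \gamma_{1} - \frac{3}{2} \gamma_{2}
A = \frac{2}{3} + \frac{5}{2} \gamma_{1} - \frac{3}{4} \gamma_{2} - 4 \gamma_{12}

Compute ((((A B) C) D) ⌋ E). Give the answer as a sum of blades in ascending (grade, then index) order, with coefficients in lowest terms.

step 1: \frac{17}{12} - \frac{31}{4} \gamma_{1} + \frac{69}{8} \gamma_{2} + \frac{121}{8} \gamma_{12}
step 2: \frac{177}{16} + \frac{241}{16} \gamma_{1} - \frac{549}{16} \gamma_{2} - \frac{173}{16} \gamma_{12}
step 3: -\frac{6869}{96} - \frac{991}{32} \gamma_{1} - \frac{2977}{96} \gamma_{2} - \frac{2187}{32} \gamma_{12}
step 4: -\frac{71}{10} - \frac{12707}{80} \gamma_{1} + \frac{22657}{160} \gamma_{2} + \frac{20607}{160} \gamma_{12}
Answer: -\frac{71}{10} - \frac{12707}{80} \gamma_{1} + \frac{22657}{160} \gamma_{2} + \frac{20607}{160} \gamma_{12}


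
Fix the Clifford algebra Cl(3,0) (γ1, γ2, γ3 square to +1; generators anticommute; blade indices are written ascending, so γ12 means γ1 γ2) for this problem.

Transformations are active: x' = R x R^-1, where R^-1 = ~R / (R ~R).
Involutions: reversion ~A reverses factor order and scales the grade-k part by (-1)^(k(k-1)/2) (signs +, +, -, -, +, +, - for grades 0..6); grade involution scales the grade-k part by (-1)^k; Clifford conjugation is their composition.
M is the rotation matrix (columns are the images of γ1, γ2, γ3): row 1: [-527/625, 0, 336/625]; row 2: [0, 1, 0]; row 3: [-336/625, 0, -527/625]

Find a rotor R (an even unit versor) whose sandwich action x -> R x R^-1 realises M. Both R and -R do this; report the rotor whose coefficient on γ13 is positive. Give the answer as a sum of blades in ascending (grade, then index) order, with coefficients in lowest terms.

Method: write R = a + b12*γ12 + b13*γ13 + b23*γ23 with a^2 + b12^2 + b13^2 + b23^2 = 1 (so R^-1 = ~R). Expanding the columns R e_j ~R gives tr M = 4a^2 - 1 and, from the antisymmetric part, M21 - M12 = -4a*b12, M13 - M31 = 4a*b13, M32 - M23 = -4a*b23.
Here tr M = -429/625, so a^2 = (1 + tr M)/4 = 49/625 and a = ±7/25. Taking a = 7/25: M21 - M12 = 0, M13 - M31 = 672/625, M32 - M23 = 0, giving b12 = 0, b13 = 24/25, b23 = 0, i.e. R = 7/25 + 24/25*γ13.
Its γ13 coefficient is already positive.
Answer: 7/25 + 24/25*γ13. Sheet selection: the two-to-one cover makes ±R indistinguishable at the matrix level (trace -429/625), so uniqueness comes from the required sign on γ13.


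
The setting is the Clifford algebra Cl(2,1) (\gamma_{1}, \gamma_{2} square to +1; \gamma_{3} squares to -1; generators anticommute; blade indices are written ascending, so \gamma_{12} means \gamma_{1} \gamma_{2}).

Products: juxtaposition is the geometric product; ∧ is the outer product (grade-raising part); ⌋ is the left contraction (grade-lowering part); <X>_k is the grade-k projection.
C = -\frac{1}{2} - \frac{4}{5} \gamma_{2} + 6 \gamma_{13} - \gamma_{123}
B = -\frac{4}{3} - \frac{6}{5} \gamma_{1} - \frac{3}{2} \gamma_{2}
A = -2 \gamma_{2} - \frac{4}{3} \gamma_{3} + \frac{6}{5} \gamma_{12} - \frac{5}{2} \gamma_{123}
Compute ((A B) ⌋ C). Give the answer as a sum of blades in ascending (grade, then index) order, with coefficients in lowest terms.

step 1: 3 - \frac{9}{5} \gamma_{1} + \frac{308}{75} \gamma_{2} + \frac{16}{9} \gamma_{3} - 4 \gamma_{12} - \frac{107}{20} \gamma_{13} + \gamma_{23} + \frac{10}{3} \gamma_{123}
step 2: -\frac{15082}{375} + \frac{29}{3} \gamma_{1} - \frac{31}{4} \gamma_{2} - \frac{74}{5} \gamma_{3} + \frac{16}{9} \gamma_{12} + \frac{1658}{75} \gamma_{13} + \frac{9}{5} \gamma_{23} - 3 \gamma_{123}
Answer: -\frac{15082}{375} + \frac{29}{3} \gamma_{1} - \frac{31}{4} \gamma_{2} - \frac{74}{5} \gamma_{3} + \frac{16}{9} \gamma_{12} + \frac{1658}{75} \gamma_{13} + \frac{9}{5} \gamma_{23} - 3 \gamma_{123}


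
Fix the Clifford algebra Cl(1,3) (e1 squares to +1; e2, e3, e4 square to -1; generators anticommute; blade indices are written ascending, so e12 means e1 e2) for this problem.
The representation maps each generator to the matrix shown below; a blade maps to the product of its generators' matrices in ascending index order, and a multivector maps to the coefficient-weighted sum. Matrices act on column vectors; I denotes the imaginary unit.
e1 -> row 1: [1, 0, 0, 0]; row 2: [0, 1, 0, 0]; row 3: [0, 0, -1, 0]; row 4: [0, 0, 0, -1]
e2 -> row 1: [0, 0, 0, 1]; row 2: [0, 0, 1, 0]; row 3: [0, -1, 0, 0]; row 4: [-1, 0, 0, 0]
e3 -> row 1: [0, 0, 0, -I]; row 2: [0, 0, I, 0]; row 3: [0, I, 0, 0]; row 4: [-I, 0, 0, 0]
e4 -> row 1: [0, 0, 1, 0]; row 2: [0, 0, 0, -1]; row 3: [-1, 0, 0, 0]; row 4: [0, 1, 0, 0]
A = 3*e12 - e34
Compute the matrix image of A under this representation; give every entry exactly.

Bivector images (products of the table entries): rho(e12) = rho(e1)rho(e2) = row 1: [0, 0, 0, 1]; row 2: [0, 0, 1, 0]; row 3: [0, 1, 0, 0]; row 4: [1, 0, 0, 0]; rho(e34) = rho(e3)rho(e4) = row 1: [0, -I, 0, 0]; row 2: [-I, 0, 0, 0]; row 3: [0, 0, 0, -I]; row 4: [0, 0, -I, 0].
M = (3)*rho(e12) + (-1)*rho(e34), summed entrywise:
Answer: row 1: [0, I, 0, 3]; row 2: [I, 0, 3, 0]; row 3: [0, 3, 0, I]; row 4: [3, 0, I, 0]


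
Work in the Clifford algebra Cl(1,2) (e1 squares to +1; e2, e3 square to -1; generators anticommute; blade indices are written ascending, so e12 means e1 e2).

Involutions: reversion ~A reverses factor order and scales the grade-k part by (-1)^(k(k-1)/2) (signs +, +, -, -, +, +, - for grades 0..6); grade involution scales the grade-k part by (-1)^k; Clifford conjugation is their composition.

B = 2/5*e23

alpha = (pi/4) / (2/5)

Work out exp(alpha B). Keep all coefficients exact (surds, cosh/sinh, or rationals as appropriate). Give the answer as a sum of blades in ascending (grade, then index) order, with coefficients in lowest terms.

B^2 = (2/5)^2*(e23)^2 = 4/25*(-1) = -4/25 (a basis 2-blade squares to minus the product of its generators' squares).
B^2 = -4/25 — circular case — the even/odd split gives cos and sin: l = 2/5, alpha*l = pi/4, so exp(alpha B) = cos(pi/4) + (sin(pi/4)/(2/5))*B = sqrt(2)/2 + (5*sqrt(2)/4)*B.
Answer: sqrt(2)/2 + sqrt(2)/2*e23


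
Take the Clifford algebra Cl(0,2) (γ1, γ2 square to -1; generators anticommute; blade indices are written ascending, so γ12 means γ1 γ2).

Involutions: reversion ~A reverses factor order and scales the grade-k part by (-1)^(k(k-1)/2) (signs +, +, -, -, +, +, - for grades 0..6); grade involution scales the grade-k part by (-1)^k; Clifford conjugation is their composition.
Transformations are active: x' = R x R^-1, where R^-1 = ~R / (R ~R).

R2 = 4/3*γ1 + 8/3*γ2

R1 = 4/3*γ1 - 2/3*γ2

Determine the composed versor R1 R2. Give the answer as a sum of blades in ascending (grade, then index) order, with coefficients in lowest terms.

Distribute over the terms of R1 (each basis-blade product reordered to ascending indices, repeated generators contracted through their squares):
(4/3*γ1) R2 = -16/9 + 32/9*γ12
(-2/3*γ2) R2 = 16/9 + 8/9*γ12
Summing the partial products and collecting blades:
Answer: 40/9*γ12


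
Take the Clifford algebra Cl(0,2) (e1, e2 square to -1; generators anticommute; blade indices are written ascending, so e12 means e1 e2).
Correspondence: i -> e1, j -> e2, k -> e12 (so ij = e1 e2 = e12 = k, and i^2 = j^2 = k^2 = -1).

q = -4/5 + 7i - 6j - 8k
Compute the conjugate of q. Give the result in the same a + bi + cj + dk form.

In blades: q = -4/5 + 7*e1 - 6*e2 - 8*e12.
Conjugation here is Clifford conjugation: the scalar is fixed and the grade-1 and grade-2 blades all flip sign, giving -4/5 - 7*e1 + 6*e2 + 8*e12; translating back:
Answer: -4/5 - 7i + 6j + 8k


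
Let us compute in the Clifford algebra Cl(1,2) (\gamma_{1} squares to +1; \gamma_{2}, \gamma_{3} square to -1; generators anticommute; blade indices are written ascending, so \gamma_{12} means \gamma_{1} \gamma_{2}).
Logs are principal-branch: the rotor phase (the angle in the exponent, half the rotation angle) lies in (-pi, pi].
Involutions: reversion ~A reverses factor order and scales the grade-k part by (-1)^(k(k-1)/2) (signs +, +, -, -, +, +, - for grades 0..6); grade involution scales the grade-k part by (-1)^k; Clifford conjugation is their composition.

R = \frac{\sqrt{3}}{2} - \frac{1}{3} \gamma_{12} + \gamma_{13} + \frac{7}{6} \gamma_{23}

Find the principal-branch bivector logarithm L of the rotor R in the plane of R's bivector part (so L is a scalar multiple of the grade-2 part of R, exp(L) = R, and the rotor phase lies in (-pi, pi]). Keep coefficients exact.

The scalar part of R is \frac{\sqrt{3}}{2}, which pins the rotor phase on the principal branch; dividing the bivector part by the sine of that phase recovers the unit plane, and L is the phase times that plane.
Concretely: cos(phase) = \frac{\sqrt{3}}{2} gives phase = ±\frac{\pi}{6}, and since phase/sin(phase) is even the sign is immaterial: L = (phase/sin(phase)) * <R>_2 = (\frac{\pi}{3}) * <R>_2.
Answer: - \frac{\pi}{9} \gamma_{12} + \frac{\pi}{3} \gamma_{13} + \frac{7 \pi}{18} \gamma_{23}


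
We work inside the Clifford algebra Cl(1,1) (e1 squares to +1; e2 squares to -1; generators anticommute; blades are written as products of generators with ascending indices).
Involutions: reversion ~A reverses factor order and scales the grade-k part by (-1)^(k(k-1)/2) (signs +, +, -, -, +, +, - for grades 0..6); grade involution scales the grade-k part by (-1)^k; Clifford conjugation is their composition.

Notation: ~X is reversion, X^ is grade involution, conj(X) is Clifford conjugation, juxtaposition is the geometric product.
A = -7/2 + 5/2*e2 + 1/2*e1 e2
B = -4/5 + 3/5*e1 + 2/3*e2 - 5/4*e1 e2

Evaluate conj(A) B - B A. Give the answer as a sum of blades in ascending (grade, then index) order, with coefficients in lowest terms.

first term: 611/120 + 163/120*e1 - 1/30*e2 + 251/40*e1 e2
second term: 61/120 + 163/120*e1 - 121/30*e2 + 219/40*e1 e2
Answer: 55/12 + 4*e2 + 4/5*e1 e2


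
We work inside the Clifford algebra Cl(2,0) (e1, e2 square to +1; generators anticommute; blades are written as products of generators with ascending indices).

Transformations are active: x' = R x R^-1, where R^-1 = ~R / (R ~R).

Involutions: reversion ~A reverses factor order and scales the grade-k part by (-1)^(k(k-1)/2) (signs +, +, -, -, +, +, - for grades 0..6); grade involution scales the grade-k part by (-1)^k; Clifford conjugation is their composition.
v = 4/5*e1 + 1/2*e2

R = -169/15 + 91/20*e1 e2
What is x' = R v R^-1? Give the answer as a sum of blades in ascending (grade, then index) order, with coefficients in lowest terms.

~R = -169/15 - 91/20*e1 e2, and R ~R = 106301/720, so R^-1 = ~R / (106301/720).
R v = -4043/600*e1 - 1391/150*e2
Answer: 3592/15725*e1 + 28787/31450*e2


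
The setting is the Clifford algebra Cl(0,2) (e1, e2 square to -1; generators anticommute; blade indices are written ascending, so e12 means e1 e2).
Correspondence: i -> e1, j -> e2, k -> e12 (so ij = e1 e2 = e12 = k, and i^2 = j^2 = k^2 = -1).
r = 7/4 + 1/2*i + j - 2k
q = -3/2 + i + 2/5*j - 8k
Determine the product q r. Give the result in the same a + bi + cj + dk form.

In blades: q = -3/2 + e1 + 2/5*e2 - 8*e12, r = 7/4 + 1/2*e1 + e2 - 2*e12.
Distribute q over r term by term (generator squares from the signature, products reordered to ascending indices): (-3/2)*r = -21/8 - 3/4*e1 - 3/2*e2 + 3*e12; (e1)*r = -1/2 + 7/4*e1 + 2*e2 + e12; (2/5*e2)*r = -2/5 - 4/5*e1 + 7/10*e2 - 1/5*e12; (-8*e12)*r = -16 + 8*e1 - 4*e2 - 14*e12.
Sum: -781/40 + 41/5*e1 - 14/5*e2 - 51/5*e12; translating back through the correspondence:
Answer: -781/40 + 41/5*i - 14/5*j - 51/5*k


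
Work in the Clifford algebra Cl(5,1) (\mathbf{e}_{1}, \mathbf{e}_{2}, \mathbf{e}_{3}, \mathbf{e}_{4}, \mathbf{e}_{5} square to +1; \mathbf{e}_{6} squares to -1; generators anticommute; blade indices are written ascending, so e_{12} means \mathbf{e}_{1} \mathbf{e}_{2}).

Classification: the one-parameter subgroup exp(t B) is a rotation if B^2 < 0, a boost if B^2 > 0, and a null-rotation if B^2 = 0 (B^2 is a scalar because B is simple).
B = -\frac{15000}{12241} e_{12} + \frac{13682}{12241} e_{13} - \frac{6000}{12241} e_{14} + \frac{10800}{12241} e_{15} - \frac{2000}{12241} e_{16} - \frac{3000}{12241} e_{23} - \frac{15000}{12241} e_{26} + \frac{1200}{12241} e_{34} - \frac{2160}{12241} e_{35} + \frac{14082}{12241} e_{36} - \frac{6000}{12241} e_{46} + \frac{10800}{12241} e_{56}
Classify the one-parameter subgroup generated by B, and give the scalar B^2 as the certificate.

B^2 term by term: the squares give (-\frac{15000}{12241})^2*(e_{12})^2 + (\frac{13682}{12241})^2*(e_{13})^2 + (-\frac{6000}{12241})^2*(e_{14})^2 + (\frac{10800}{12241})^2*(e_{15})^2 + (-\frac{2000}{12241})^2*(e_{16})^2 + (-\frac{3000}{12241})^2*(e_{23})^2 + (-\frac{15000}{12241})^2*(e_{26})^2 + (\frac{1200}{12241})^2*(e_{34})^2 + (-\frac{2160}{12241})^2*(e_{35})^2 + (\frac{14082}{12241})^2*(e_{36})^2 + (-\frac{6000}{12241})^2*(e_{46})^2 + (\frac{10800}{12241})^2*(e_{56})^2 = \frac{225000000}{149842081}*(-1) + \frac{187197124}{149842081}*(-1) + \frac{36000000}{149842081}*(-1) + \frac{116640000}{149842081}*(-1) + \frac{4000000}{149842081}*(+1) + \frac{9000000}{149842081}*(-1) + \frac{225000000}{149842081}*(+1) + \frac{1440000}{149842081}*(-1) + \frac{4665600}{149842081}*(-1) + \frac{198302724}{149842081}*(+1) + \frac{36000000}{149842081}*(+1) + \frac{116640000}{149842081}*(+1) = 0 (each basis 2-blade squares to minus the product of its generators' squares); cross terms between blades sharing an index anticommute and cancel; the commuting (index-disjoint) pairs give grade-4 terms 2*c*c'*(blade product), which cancel blade by blade — e_{1234}: -\frac{36000000}{149842081} + \frac{36000000}{149842081} = 0; e_{1235}: \frac{64800000}{149842081} - \frac{64800000}{149842081} = 0; e_{1236}: -\frac{422460000}{149842081} + \frac{410460000}{149842081} + \frac{12000000}{149842081} = 0; e_{1246}: \frac{180000000}{149842081} - \frac{180000000}{149842081} = 0; e_{1256}: -\frac{324000000}{149842081} + \frac{324000000}{149842081} = 0; e_{1345}: -\frac{25920000}{149842081} + \frac{25920000}{149842081} = 0; e_{1346}: -\frac{164184000}{149842081} + \frac{168984000}{149842081} - \frac{4800000}{149842081} = 0; e_{1356}: \frac{295531200}{149842081} - \frac{304171200}{149842081} + \frac{8640000}{149842081} = 0; e_{1456}: -\frac{129600000}{149842081} + \frac{129600000}{149842081} = 0; e_{2346}: \frac{36000000}{149842081} - \frac{36000000}{149842081} = 0; e_{2356}: -\frac{64800000}{149842081} + \frac{64800000}{149842081} = 0; e_{3456}: \frac{25920000}{149842081} - \frac{25920000}{149842081} = 0 — confirming B is simple. So B^2 = 0.
Answer: null-rotation, certificate B^2 = 0. No conjugation can change B^2 = 0; the sign gives the class.


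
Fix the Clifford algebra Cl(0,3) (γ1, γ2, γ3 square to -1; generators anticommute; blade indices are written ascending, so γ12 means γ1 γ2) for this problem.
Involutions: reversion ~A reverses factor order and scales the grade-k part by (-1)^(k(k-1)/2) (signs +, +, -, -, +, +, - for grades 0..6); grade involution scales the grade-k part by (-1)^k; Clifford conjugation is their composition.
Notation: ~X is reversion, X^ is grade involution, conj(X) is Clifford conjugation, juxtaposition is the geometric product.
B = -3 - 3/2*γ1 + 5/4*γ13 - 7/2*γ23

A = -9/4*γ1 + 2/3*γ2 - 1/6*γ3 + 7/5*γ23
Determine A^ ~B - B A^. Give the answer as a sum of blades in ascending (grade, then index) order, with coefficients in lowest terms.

first term: -61/40 - 167/24*γ1 + 31/12*γ2 + 223/48*γ3 + 3/4*γ12 + 1/4*γ13 - 21/5*γ23 + 593/120*γ123
second term: 331/40 - 167/24*γ1 + 31/12*γ2 + 223/48*γ3 + 11/4*γ12 - 1/4*γ13 - 21/5*γ23 - 1097/120*γ123
Answer: -49/5 - 2*γ12 + 1/2*γ13 + 169/12*γ123


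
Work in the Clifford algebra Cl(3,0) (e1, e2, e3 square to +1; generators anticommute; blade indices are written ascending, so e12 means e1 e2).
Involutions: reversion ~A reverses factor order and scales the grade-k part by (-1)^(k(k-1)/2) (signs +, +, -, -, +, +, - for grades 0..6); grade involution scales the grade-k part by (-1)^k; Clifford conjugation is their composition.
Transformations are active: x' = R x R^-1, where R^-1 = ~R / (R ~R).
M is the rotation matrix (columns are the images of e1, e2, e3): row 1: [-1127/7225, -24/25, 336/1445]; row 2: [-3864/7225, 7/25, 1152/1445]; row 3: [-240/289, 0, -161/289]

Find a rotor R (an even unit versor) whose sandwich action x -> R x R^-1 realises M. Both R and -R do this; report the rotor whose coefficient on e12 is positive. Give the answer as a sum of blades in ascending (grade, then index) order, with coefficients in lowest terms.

Method: write R = a + b12*e12 + b13*e13 + b23*e23 with a^2 + b12^2 + b13^2 + b23^2 = 1 (so R^-1 = ~R). Expanding the columns R e_j ~R gives tr M = 4a^2 - 1 and, from the antisymmetric part, M21 - M12 = -4a*b12, M13 - M31 = 4a*b13, M32 - M23 = -4a*b23.
Here tr M = -3129/7225, so a^2 = (1 + tr M)/4 = 1024/7225 and a = ±32/85. Taking a = 32/85: M21 - M12 = 3072/7225, M13 - M31 = 1536/1445, M32 - M23 = -1152/1445, giving b12 = -24/85, b13 = 12/17, b23 = 9/17, i.e. R = 32/85 - 24/85*e12 + 12/17*e13 + 9/17*e23.
Its e12 coefficient is negative, so report the other preimage -R.
Answer: -32/85 + 24/85*e12 - 12/17*e13 - 9/17*e23. Key observation: the double cover Spin(3) -> SO(3) sends R and -R to the same matrix (trace -3129/7225 here), so the stated sign of the e12 coefficient is what selects one sheet.
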